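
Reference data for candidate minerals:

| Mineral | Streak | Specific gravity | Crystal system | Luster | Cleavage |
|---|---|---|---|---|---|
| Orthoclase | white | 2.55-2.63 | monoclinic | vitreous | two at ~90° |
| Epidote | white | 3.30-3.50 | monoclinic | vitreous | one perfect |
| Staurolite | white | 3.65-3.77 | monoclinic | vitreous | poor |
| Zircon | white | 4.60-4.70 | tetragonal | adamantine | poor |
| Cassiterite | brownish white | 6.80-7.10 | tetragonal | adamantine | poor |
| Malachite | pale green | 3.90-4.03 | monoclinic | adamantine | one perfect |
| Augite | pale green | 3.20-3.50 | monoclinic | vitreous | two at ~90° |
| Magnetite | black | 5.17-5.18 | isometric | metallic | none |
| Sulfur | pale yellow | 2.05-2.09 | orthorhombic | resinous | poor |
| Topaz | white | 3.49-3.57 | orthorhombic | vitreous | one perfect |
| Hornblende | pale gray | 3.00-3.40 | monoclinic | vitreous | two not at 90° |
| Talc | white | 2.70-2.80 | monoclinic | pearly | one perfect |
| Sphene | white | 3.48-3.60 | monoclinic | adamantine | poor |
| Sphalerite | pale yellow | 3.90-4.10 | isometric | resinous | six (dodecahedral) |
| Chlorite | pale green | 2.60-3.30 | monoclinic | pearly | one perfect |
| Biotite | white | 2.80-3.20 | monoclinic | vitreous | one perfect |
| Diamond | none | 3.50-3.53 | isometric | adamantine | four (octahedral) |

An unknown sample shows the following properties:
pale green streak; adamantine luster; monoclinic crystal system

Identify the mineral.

Pale green streak — leaves Malachite, Augite, Chlorite.
Adamantine luster — leaves Malachite.
Monoclinic crystal system — every remaining candidate is consistent.
Malachite is the sole remaining match.

Malachite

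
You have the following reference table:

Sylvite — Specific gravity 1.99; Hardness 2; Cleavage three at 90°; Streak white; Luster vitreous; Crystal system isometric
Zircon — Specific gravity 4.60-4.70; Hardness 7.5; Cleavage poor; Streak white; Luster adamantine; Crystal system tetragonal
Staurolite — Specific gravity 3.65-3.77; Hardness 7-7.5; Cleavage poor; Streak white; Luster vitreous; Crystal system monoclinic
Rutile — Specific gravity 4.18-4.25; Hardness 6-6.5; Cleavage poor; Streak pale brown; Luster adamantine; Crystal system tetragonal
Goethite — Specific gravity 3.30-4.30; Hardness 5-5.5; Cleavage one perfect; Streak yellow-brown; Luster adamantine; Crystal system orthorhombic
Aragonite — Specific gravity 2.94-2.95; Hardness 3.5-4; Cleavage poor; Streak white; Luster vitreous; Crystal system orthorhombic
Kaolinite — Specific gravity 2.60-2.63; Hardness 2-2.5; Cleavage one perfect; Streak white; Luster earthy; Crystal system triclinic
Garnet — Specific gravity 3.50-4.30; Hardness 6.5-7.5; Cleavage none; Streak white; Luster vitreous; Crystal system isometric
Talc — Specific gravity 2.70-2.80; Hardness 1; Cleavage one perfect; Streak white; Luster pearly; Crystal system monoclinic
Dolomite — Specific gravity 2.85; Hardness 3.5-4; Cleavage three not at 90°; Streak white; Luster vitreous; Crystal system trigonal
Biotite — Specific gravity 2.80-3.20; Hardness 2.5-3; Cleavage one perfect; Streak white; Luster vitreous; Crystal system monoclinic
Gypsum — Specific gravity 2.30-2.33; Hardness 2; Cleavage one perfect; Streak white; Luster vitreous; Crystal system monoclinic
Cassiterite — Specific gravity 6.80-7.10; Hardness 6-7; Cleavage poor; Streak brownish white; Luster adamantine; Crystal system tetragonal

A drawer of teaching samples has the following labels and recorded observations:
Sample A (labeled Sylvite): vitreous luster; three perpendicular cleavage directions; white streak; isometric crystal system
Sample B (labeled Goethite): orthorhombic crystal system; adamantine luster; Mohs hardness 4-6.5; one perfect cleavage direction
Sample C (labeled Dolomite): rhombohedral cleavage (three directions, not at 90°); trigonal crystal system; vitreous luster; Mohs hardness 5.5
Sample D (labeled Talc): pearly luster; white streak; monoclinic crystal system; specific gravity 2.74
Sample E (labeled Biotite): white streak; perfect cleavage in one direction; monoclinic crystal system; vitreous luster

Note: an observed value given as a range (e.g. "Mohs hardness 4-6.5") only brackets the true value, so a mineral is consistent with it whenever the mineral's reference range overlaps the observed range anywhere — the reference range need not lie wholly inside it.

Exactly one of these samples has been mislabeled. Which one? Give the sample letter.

Sample A: every observation is compatible with the reference values for Sylvite.
Sample B: every observation is compatible with the reference values for Goethite.
Sample C: Dolomite has hardness 3.5-4, but the record shows Mohs hardness 5.5 — this label is wrong.
Sample D: every observation is compatible with the reference values for Talc.
Sample E: every observation is compatible with the reference values for Biotite.
Only sample C is inconsistent with its label.

C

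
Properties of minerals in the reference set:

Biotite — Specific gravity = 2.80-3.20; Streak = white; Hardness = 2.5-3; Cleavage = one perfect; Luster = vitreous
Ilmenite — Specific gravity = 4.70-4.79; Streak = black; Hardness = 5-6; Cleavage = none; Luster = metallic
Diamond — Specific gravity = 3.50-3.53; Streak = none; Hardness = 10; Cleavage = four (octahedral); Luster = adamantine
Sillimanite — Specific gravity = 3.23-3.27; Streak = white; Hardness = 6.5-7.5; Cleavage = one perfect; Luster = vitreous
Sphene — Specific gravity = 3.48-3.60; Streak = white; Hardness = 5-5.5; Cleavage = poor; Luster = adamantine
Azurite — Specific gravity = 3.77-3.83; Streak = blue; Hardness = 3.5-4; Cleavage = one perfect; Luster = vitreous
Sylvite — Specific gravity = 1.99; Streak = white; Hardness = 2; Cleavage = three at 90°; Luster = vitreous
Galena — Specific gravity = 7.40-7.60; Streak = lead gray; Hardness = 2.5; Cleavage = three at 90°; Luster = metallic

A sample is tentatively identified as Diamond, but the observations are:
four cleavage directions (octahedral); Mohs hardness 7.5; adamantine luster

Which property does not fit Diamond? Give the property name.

Four cleavage directions (octahedral): Diamond has cleavage four (octahedral) — matches.
Mohs hardness 7.5: Diamond has hardness 10 — inconsistent.
Adamantine luster: Diamond has adamantine luster — matches.
Everything matches except the hardness.

hardness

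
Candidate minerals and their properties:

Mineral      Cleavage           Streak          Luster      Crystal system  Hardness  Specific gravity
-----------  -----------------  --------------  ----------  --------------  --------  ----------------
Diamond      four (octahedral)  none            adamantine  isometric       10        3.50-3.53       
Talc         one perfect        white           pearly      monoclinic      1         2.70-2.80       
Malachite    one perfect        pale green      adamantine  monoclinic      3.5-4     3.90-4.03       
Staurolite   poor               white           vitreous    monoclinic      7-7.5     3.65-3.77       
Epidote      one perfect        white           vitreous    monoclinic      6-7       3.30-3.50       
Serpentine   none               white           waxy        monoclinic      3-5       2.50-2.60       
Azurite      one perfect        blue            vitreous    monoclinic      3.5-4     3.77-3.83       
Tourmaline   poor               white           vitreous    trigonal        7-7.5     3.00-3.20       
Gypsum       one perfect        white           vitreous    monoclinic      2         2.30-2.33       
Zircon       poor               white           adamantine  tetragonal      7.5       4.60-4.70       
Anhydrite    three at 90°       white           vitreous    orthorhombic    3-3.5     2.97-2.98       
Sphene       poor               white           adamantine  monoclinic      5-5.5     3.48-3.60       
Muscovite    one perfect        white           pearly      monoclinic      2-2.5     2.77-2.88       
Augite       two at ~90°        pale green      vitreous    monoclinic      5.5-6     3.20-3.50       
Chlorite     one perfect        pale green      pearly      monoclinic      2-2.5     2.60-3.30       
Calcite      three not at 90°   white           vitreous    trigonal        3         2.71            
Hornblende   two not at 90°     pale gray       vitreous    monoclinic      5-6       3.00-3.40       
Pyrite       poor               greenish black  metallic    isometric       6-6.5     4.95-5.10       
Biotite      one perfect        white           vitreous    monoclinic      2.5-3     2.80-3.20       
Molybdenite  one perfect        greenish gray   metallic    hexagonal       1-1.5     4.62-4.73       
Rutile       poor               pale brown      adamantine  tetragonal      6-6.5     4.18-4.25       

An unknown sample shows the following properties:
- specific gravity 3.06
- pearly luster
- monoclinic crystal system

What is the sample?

Chlorite

Specific gravity 3.06 — Tourmaline, Chlorite, Hornblende, Biotite remain.
Pearly luster — only Chlorite remains.
Monoclinic crystal system — every remaining candidate is consistent.
Only Chlorite satisfies all observations.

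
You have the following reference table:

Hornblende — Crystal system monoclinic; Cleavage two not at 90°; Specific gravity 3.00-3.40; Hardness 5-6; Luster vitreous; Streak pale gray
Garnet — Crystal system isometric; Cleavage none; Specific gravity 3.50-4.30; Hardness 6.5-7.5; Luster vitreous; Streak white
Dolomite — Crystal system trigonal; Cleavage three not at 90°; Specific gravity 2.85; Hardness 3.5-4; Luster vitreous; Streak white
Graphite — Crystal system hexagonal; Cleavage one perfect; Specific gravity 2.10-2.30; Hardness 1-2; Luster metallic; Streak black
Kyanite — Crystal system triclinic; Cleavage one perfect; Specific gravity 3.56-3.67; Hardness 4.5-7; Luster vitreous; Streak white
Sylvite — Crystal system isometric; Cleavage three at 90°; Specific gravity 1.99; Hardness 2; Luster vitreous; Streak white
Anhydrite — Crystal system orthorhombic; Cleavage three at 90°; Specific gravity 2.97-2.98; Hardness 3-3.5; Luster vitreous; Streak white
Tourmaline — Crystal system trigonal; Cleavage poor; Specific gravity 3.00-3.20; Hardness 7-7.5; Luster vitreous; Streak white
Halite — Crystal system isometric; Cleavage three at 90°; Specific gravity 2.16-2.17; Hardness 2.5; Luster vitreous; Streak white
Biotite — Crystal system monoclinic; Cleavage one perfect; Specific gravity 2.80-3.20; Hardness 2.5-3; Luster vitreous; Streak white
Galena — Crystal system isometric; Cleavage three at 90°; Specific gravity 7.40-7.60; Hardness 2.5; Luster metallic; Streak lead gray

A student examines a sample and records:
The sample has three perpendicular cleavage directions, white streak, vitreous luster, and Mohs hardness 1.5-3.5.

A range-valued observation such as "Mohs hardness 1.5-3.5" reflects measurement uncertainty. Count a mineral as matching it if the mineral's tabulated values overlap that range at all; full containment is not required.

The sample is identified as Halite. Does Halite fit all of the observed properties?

Yes

Three perpendicular cleavage directions — is consistent with Halite (cleavage three at 90°).
White streak — is consistent with Halite (white streak).
Vitreous luster — is consistent with Halite (vitreous luster).
Mohs hardness 1.5-3.5 — is consistent with Halite (hardness 2.5).
Nothing contradicts Halite.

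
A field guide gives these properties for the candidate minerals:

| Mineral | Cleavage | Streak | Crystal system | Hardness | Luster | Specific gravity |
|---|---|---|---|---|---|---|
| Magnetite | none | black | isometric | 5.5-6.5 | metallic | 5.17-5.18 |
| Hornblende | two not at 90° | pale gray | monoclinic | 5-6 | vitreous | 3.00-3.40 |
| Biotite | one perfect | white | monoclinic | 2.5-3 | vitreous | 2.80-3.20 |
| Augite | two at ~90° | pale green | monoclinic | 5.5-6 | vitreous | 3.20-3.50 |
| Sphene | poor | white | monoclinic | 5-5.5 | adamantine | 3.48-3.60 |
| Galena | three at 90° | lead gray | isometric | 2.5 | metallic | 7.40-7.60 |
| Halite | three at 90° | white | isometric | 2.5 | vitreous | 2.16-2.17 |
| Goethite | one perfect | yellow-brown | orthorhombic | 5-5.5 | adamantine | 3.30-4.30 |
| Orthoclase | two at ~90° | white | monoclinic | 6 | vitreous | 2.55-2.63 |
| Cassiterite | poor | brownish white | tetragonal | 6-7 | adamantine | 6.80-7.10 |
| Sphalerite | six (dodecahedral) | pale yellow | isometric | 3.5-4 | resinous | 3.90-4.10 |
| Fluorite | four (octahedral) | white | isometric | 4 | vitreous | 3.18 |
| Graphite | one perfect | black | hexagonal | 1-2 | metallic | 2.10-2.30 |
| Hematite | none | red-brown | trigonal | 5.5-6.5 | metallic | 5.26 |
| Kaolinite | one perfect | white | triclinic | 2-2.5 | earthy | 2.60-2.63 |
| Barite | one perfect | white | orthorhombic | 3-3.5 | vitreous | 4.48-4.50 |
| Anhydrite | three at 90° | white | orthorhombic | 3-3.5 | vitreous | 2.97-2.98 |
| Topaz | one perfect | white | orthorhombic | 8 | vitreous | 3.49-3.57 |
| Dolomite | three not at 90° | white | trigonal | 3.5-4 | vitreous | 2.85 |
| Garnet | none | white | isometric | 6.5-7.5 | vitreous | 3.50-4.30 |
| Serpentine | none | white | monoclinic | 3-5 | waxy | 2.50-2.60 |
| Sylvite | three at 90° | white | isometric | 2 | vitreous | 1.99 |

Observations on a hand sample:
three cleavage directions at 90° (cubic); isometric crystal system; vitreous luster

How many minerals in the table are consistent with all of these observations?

2

Three cleavage directions at 90° (cubic) — only Galena, Halite, Anhydrite, Sylvite remain.
Isometric crystal system is inconsistent with Anhydrite.
Vitreous luster is inconsistent with Galena.
Remaining candidates: Halite, Sylvite.
That is 2 minerals.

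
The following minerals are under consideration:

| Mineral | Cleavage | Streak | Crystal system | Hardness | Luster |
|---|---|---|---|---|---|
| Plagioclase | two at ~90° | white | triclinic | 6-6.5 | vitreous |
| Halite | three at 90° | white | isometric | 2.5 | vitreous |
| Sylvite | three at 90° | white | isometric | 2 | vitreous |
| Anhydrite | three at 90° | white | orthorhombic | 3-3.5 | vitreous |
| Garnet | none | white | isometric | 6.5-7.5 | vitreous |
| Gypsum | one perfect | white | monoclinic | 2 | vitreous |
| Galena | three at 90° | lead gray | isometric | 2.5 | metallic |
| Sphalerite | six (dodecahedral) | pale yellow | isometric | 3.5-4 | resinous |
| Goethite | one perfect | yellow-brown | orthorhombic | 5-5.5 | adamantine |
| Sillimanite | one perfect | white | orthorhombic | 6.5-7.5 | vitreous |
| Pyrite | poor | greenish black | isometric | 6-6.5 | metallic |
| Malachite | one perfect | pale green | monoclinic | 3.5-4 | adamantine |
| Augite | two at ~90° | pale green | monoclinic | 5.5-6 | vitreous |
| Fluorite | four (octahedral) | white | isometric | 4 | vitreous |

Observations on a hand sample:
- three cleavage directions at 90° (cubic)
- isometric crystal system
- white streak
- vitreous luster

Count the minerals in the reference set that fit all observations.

Three cleavage directions at 90° (cubic) — only Halite, Sylvite, Anhydrite, Galena remain.
Isometric crystal system rules out Anhydrite.
White streak is inconsistent with Galena.
Vitreous luster — consistent with all remaining minerals.
Consistent with every observation: Halite, Sylvite.
That is 2 minerals.

2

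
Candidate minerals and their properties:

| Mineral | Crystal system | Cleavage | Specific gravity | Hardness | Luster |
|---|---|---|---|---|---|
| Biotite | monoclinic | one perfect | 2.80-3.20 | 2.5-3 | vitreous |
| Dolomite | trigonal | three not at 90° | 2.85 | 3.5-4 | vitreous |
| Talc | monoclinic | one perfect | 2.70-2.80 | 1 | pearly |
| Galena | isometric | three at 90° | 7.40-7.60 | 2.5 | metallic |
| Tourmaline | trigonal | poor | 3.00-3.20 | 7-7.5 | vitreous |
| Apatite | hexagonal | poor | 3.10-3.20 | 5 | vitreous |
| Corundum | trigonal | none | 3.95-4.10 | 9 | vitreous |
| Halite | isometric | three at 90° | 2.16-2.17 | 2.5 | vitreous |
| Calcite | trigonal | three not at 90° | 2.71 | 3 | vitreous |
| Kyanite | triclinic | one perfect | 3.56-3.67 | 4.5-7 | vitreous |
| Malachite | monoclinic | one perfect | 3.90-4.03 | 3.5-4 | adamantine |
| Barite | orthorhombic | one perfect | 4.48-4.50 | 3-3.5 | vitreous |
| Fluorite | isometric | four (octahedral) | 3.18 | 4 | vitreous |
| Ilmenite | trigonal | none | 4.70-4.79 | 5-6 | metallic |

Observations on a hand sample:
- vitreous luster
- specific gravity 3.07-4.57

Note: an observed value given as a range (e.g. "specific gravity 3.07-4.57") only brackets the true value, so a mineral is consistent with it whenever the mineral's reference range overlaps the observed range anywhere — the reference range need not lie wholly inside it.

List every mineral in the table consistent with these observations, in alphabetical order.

Apatite, Barite, Biotite, Corundum, Fluorite, Kyanite, Tourmaline

Vitreous luster eliminates Talc, Galena, Malachite, Ilmenite.
Specific gravity 3.07-4.57 is inconsistent with Dolomite, Halite, Calcite.
The minerals that satisfy all observations are Apatite, Barite, Biotite, Corundum, Fluorite, Kyanite, Tourmaline.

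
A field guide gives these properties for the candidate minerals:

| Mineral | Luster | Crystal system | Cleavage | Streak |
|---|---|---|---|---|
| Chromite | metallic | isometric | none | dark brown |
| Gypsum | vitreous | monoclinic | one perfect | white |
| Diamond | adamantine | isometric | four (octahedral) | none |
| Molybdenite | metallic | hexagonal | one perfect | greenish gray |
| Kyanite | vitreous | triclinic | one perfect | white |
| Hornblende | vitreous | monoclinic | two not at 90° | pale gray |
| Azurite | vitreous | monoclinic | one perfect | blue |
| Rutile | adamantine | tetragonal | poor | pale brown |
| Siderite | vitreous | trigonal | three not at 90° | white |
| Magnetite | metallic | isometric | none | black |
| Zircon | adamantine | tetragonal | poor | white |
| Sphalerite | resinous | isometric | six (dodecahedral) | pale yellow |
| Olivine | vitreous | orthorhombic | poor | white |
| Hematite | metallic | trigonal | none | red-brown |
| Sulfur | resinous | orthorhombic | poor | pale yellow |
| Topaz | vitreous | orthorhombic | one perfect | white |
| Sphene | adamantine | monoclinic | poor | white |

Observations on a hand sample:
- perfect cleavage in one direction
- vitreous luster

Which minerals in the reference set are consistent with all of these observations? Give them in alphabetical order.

Azurite, Gypsum, Kyanite, Topaz

Perfect cleavage in one direction — narrows the field to Gypsum, Molybdenite, Kyanite, Azurite, Topaz.
Vitreous luster eliminates Molybdenite.
Consistent with every observation: Azurite, Gypsum, Kyanite, Topaz.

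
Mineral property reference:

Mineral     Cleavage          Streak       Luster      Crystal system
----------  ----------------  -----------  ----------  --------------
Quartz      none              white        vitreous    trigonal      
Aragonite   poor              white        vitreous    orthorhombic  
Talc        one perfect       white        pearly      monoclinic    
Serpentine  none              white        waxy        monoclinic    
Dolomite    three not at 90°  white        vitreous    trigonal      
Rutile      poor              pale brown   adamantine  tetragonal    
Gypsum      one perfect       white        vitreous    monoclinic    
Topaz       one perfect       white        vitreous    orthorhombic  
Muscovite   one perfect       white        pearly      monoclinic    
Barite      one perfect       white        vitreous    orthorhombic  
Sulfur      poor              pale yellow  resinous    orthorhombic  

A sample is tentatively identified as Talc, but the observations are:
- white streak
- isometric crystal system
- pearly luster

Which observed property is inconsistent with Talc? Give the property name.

crystal system

White streak: Talc has white streak — agrees.
Isometric crystal system: Talc has monoclinic system — inconsistent.
Pearly luster: Talc has pearly luster — agrees.
The crystal system is the one property that does not fit.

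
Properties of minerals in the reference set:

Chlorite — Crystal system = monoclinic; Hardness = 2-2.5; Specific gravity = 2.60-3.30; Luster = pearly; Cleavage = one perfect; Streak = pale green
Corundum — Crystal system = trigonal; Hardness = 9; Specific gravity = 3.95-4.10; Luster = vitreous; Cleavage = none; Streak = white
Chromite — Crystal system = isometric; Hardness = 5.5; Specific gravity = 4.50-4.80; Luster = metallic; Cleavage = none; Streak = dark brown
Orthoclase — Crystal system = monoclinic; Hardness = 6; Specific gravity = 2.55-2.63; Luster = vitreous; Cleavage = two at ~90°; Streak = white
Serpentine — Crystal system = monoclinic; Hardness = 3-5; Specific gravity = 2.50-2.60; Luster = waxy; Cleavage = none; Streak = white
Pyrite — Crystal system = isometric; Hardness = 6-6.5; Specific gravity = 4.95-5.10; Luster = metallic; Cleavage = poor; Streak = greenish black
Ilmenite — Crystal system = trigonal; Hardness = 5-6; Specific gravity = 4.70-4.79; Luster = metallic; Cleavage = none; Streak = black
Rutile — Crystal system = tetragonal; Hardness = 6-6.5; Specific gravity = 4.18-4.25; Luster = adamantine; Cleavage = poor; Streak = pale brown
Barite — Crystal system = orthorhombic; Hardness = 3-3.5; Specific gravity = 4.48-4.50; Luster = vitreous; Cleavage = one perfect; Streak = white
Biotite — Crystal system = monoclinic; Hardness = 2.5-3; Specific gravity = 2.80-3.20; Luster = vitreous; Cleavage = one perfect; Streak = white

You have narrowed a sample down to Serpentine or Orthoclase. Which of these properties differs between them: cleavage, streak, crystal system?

Cleavage: Serpentine none, Orthoclase two at ~90° — these differ.
Streak: both white — no difference.
Crystal system: both monoclinic — no difference.
Cleavage is the diagnostic property here.

cleavage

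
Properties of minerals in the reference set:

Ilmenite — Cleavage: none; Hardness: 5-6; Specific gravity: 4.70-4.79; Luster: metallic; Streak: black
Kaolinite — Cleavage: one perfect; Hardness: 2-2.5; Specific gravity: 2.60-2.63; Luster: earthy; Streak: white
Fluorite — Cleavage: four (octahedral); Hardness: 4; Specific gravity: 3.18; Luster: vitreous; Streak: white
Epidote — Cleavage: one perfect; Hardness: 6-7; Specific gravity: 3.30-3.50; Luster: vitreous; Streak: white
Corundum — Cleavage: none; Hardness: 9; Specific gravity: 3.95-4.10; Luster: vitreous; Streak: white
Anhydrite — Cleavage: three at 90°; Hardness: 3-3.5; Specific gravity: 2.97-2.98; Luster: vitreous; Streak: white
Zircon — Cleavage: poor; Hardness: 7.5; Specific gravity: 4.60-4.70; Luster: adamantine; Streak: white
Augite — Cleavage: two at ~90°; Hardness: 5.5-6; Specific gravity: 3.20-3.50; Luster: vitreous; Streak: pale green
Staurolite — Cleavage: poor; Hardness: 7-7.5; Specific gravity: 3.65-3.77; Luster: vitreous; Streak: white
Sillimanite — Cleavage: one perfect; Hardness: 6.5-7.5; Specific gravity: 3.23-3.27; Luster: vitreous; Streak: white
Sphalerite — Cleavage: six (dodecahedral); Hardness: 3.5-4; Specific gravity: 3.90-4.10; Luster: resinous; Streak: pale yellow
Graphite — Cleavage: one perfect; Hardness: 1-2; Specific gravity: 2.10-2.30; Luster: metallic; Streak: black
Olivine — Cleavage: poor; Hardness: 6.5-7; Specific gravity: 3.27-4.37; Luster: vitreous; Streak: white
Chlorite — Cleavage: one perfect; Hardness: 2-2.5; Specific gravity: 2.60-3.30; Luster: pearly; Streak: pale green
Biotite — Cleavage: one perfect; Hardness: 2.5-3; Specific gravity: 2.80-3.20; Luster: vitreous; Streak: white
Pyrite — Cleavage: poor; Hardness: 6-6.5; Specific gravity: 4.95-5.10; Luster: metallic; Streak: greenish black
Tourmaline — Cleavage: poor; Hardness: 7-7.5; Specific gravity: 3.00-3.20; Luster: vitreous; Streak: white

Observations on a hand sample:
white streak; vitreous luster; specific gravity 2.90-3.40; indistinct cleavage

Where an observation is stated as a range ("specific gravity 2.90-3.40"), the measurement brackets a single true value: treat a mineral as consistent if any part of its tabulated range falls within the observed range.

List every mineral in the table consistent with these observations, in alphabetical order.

White streak eliminates Ilmenite, Augite, Sphalerite, Graphite, Chlorite, Pyrite.
Vitreous luster excludes Kaolinite, Zircon.
Specific gravity 2.90-3.40 excludes Corundum, Staurolite.
Indistinct cleavage — Olivine, Tourmaline remain.
Remaining candidates: Olivine, Tourmaline.

Olivine, Tourmaline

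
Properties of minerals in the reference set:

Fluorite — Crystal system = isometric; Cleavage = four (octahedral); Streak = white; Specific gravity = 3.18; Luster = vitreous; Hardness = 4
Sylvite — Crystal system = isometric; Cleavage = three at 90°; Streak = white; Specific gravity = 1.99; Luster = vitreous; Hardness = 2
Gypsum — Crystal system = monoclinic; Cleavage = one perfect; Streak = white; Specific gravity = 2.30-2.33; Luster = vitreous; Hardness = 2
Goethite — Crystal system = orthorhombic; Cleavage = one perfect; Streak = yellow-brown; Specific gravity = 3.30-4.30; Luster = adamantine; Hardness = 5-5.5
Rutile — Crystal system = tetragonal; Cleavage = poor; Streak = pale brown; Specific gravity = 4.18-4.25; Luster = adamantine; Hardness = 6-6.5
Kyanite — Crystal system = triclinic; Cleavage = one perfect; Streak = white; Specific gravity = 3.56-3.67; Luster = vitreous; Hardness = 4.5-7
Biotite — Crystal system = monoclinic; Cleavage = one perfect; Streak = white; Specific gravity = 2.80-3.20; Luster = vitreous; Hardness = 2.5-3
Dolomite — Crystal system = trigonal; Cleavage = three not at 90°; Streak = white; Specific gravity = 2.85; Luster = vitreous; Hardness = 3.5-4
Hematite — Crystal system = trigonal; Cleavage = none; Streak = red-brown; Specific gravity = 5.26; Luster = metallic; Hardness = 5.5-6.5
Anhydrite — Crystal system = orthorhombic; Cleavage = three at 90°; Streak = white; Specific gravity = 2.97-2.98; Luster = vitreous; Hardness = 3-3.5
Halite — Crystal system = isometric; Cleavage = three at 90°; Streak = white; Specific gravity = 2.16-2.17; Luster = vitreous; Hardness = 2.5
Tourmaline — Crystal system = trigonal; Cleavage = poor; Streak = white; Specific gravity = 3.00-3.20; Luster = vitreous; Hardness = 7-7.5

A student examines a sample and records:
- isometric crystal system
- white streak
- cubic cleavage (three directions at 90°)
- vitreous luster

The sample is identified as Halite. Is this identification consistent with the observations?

Yes

Isometric crystal system — agrees with Halite (isometric system).
White streak — agrees with Halite (white streak).
Cubic cleavage (three directions at 90°) — agrees with Halite (cleavage three at 90°).
Vitreous luster — agrees with Halite (vitreous luster).
Nothing contradicts Halite.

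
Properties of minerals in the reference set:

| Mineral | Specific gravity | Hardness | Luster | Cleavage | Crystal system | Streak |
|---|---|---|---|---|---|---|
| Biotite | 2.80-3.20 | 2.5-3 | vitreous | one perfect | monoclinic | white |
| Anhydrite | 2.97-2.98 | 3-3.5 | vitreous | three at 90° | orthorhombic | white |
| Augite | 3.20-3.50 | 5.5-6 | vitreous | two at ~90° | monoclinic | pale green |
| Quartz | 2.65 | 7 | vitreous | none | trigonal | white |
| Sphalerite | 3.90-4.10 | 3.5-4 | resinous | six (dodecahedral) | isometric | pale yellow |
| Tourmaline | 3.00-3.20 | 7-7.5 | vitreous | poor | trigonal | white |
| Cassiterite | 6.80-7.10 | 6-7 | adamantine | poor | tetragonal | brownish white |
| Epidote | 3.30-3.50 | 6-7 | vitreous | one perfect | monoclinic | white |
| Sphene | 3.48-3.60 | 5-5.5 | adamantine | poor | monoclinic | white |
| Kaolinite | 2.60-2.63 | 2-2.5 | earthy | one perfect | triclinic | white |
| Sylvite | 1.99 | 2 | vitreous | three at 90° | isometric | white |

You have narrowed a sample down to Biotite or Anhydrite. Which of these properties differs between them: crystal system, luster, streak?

Crystal system: Biotite monoclinic, Anhydrite orthorhombic — different.
Luster: both vitreous — shared.
Streak: both white — shared.
Only crystal system differs between Biotite and Anhydrite among the listed tests.

crystal system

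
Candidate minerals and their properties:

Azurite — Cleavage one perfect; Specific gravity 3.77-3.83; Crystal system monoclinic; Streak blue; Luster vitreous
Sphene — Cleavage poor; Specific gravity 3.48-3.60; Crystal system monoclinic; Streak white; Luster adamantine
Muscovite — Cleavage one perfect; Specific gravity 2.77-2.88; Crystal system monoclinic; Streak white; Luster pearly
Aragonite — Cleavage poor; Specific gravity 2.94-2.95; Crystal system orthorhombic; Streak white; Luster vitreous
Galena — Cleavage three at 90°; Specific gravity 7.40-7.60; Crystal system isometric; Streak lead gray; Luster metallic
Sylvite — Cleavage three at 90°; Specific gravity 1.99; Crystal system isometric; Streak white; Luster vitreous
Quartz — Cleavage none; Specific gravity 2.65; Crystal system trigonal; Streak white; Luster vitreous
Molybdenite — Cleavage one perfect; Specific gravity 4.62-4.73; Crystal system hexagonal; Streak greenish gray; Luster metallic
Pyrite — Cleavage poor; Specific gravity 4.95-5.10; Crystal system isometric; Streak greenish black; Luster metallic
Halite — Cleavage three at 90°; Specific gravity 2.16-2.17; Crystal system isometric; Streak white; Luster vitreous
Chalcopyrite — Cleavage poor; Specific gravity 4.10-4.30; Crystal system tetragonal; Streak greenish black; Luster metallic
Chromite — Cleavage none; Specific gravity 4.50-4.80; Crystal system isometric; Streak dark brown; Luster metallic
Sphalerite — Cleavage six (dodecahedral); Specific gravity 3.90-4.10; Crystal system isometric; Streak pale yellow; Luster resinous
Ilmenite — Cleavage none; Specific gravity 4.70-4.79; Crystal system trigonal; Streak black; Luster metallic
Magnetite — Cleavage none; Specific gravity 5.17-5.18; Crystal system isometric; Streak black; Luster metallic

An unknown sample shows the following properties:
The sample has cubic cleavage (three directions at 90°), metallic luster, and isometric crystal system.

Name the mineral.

Galena

Cubic cleavage (three directions at 90°) — only Galena, Sylvite, Halite remain.
Metallic luster — narrows the field to Galena.
Isometric crystal system — no further eliminations.
Galena is the sole remaining match.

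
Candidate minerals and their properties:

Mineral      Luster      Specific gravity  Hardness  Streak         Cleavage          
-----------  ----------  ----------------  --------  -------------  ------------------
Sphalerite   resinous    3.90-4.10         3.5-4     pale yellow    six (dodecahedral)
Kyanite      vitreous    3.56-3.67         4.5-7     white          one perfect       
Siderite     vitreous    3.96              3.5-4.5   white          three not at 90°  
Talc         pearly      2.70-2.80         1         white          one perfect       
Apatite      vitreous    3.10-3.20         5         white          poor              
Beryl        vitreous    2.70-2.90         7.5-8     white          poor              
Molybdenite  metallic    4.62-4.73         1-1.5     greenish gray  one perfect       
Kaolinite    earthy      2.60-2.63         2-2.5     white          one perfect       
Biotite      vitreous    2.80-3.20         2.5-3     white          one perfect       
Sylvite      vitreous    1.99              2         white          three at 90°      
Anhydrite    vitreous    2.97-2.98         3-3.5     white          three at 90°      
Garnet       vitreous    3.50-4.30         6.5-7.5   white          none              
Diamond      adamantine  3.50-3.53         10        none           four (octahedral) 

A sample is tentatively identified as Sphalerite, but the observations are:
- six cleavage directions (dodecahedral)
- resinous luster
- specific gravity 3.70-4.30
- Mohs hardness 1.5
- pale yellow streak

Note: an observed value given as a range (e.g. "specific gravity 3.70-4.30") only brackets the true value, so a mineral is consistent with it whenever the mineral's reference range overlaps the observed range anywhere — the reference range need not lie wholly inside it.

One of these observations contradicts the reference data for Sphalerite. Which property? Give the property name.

hardness

Six cleavage directions (dodecahedral): Sphalerite has cleavage six (dodecahedral) — matches.
Resinous luster: Sphalerite has resinous luster — matches.
Specific gravity 3.70-4.30: Sphalerite has SG 3.90-4.10 — matches.
Mohs hardness 1.5: Sphalerite has hardness 3.5-4 — inconsistent.
Pale yellow streak: Sphalerite has pale yellow streak — matches.
Only the hardness is inconsistent.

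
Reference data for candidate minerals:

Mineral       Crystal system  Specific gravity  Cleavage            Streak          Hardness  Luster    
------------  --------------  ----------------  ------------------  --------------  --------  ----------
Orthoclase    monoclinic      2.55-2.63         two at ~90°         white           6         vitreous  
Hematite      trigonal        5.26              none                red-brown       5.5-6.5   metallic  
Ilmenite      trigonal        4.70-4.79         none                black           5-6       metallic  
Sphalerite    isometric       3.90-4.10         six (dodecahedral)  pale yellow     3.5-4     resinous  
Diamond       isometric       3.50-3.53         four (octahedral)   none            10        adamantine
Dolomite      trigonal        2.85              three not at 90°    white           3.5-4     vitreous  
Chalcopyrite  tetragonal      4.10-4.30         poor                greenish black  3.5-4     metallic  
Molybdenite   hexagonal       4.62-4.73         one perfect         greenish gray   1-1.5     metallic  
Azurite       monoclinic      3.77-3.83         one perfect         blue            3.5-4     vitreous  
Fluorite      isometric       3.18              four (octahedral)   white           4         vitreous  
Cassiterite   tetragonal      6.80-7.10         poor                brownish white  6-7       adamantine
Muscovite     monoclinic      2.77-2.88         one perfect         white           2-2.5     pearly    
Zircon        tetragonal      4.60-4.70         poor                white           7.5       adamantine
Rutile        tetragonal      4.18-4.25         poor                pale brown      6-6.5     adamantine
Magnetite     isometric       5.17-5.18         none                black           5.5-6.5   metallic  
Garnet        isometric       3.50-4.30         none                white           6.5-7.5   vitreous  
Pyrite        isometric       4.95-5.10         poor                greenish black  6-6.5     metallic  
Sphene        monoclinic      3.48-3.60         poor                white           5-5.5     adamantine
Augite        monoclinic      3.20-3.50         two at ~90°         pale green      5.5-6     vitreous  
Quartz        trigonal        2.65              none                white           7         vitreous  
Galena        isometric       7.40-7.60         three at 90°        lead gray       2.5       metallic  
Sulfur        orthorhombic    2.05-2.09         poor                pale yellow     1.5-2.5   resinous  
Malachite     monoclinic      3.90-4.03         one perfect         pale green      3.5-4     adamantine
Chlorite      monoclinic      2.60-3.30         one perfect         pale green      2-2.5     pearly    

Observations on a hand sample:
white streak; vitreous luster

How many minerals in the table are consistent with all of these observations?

White streak — Orthoclase, Dolomite, Fluorite, Muscovite, Zircon, Garnet, Sphene, Quartz remain.
Vitreous luster excludes Muscovite, Zircon, Sphene.
Remaining candidates: Dolomite, Fluorite, Garnet, Orthoclase, Quartz.
That is 5 minerals.

5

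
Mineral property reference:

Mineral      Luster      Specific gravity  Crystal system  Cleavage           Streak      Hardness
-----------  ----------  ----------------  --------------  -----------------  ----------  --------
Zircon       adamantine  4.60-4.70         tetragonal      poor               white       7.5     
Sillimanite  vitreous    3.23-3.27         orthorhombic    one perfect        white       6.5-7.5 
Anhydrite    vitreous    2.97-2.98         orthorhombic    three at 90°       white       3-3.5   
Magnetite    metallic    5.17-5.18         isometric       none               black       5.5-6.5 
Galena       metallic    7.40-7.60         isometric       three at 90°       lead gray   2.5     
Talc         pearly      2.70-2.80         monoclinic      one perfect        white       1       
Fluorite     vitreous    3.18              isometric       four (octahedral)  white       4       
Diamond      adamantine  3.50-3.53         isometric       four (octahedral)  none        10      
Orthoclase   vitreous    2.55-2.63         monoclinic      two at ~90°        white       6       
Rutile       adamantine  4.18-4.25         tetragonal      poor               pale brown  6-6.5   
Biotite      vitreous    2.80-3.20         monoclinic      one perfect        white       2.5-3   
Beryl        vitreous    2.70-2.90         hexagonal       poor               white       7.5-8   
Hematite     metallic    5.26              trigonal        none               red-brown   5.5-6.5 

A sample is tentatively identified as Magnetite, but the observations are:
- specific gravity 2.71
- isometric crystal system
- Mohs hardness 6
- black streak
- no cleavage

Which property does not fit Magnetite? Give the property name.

specific gravity

Specific gravity 2.71: Magnetite has SG 5.17-5.18 — does not match.
Isometric crystal system: Magnetite has isometric system — agrees.
Mohs hardness 6: Magnetite has hardness 5.5-6.5 — agrees.
Black streak: Magnetite has black streak — agrees.
No cleavage: Magnetite has cleavage none — agrees.
Everything matches except the specific gravity.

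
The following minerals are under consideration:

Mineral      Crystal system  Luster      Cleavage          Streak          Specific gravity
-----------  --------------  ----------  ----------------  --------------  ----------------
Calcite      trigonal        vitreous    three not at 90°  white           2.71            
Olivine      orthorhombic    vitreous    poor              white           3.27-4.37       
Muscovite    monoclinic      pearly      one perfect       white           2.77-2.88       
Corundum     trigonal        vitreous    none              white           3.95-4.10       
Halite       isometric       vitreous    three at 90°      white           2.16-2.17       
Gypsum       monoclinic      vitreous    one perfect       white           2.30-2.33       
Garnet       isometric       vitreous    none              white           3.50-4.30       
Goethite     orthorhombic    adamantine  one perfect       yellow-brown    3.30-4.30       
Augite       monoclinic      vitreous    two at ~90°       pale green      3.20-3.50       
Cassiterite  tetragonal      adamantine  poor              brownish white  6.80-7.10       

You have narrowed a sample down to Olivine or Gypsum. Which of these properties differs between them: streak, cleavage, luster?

Streak: both white — no difference.
Cleavage: Olivine poor, Gypsum one perfect — distinct.
Luster: both vitreous — no difference.
Only cleavage differs between Olivine and Gypsum among the listed tests.

cleavage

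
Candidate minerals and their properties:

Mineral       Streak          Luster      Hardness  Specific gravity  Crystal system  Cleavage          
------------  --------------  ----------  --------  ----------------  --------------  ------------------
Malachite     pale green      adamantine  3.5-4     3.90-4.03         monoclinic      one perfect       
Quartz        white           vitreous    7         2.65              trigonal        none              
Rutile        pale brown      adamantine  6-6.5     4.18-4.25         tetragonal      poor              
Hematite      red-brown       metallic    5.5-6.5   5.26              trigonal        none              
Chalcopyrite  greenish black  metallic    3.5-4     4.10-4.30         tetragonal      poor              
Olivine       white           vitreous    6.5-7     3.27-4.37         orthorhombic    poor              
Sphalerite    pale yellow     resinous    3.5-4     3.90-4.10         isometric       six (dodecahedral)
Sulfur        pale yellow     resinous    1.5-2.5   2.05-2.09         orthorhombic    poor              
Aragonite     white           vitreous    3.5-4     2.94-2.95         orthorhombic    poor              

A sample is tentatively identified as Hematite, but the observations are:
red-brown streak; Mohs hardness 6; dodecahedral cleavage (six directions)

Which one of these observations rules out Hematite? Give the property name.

cleavage

Red-brown streak: Hematite has red-brown streak — within range.
Mohs hardness 6: Hematite has hardness 5.5-6.5 — within range.
Dodecahedral cleavage (six directions): Hematite has cleavage none — outside the reference range.
Everything matches except the cleavage.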